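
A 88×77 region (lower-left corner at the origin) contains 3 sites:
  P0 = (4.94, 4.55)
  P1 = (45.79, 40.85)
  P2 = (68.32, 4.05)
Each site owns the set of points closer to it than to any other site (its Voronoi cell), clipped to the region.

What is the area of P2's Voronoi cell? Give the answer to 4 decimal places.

1. box [0,88]×[0,77]: [(0, 0) (88, 0) (88, 77) (0, 77)]
2. ⊥bis P2·P0 via (36.63,4.3): [(36.5961, 0) (88, 0) (88, 77) (37.2035, 77)]  |A|=3934.7153
3. ⊥bis P2·P1 via (57.055,22.45): [(36.6748, 9.9726) (36.5961, 0) (88, 0) (88, 41.3954)]  |A|=1318.631
4. canonical 4-gon: [(36.6748, 9.9726) (36.5961, 0) (88, 0) (88, 41.3954)]
5. shoelace: 1318.631

Area of P2's cell: 1318.6310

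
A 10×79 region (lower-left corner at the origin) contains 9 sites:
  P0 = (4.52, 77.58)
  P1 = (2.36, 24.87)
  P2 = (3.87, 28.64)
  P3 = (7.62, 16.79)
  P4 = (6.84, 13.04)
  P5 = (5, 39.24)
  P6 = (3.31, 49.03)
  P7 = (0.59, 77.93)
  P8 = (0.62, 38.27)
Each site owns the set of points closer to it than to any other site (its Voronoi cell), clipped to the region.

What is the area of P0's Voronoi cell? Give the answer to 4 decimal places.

Area of P0's cell: 126.7148

1. box [0,10]×[0,79]: [(0, 0) (10, 0) (10, 79) (0, 79)]
2. ⊥bis P0·P1 via (3.44,51.225): [(0, 51.366) (10, 50.9562) (10, 79) (0, 79)]  |A|=278.3893
3. ⊥bis P0·P2 via (4.195,53.11): [(0, 53.1657) (10, 53.0329) (10, 79) (0, 79)]  |A|=259.0069
4. ⊥bis P0·P3 via (6.07,47.185): [(0, 53.1657) (10, 53.0329) (10, 79) (0, 79)]  |A|=259.0069
5. ⊥bis P0·P4 via (5.68,45.31): [(0, 53.1657) (10, 53.0329) (10, 79) (0, 79)]  |A|=259.0069
6. ⊥bis P0·P5 via (4.76,58.41): [(0, 58.3504) (10, 58.4756) (10, 79) (0, 79)]  |A|=205.87
7. ⊥bis P0·P6 via (3.915,63.305): [(0, 63.4709) (10, 63.0471) (10, 79) (0, 79)]  |A|=157.4098
8. ⊥bis P0·P7 via (2.555,77.755): [(1.2781, 63.4168) (10, 63.0471) (10, 79) (2.6659, 79)]  |A|=126.7148
9. ⊥bis P0·P8 via (2.57,57.925): [(1.2781, 63.4168) (10, 63.0471) (10, 79) (2.6659, 79)]  |A|=126.7148
10. canonical 4-gon: [(1.2781, 63.4168) (10, 63.0471) (10, 79) (2.6659, 79)]
11. shoelace: 126.7148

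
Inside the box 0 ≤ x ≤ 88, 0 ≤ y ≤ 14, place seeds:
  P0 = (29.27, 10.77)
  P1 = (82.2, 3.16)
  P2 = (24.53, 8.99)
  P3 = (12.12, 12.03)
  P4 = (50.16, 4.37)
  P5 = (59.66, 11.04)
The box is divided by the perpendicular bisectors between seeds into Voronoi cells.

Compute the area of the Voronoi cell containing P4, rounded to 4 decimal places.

1. box [0,88]×[0,14]: [(0, 0) (88, 0) (88, 14) (0, 14)]
2. ⊥bis P4·P0 via (39.715,7.57): [(37.3958, 0) (88, 0) (88, 14) (41.6849, 14)]  |A|=678.4348
3. ⊥bis P4·P1 via (66.18,3.765): [(37.3958, 0) (66.0378, 0) (66.5665, 14) (41.6849, 14)]  |A|=374.6652
4. ⊥bis P4·P2 via (37.345,6.68): [(37.3958, 0) (66.0378, 0) (66.5665, 14) (41.6849, 14)]  |A|=374.6652
5. ⊥bis P4·P3 via (31.14,8.2): [(37.3958, 0) (66.0378, 0) (66.5665, 14) (41.6849, 14)]  |A|=374.6652
6. ⊥bis P4·P5 via (54.91,7.705): [(37.3958, 0) (60.3197, 0) (50.4902, 14) (41.6849, 14)]  |A|=222.1046
7. canonical 4-gon: [(37.3958, 0) (60.3197, 0) (50.4902, 14) (41.6849, 14)]
8. shoelace: 222.1046

Area of P4's cell: 222.1046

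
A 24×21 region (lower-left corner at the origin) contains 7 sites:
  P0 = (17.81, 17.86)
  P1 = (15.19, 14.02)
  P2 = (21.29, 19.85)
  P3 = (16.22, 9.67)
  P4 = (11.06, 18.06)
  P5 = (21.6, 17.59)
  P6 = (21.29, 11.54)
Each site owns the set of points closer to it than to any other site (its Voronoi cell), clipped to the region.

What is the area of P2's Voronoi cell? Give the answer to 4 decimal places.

Area of P2's cell: 11.2187

1. box [0,24]×[0,21]: [(0, 0) (24, 0) (24, 21) (0, 21)]
2. ⊥bis P2·P0 via (19.55,18.855): [(24, 11.0731) (24, 21) (18.3234, 21)]  |A|=28.1755
3. ⊥bis P2·P1 via (18.24,16.935): [(24, 11.0731) (24, 21) (18.3234, 21)]  |A|=28.1755
4. ⊥bis P2·P3 via (18.755,14.76): [(23.1407, 12.5758) (24, 12.1478) (24, 21) (18.3234, 21)]  |A|=27.7138
5. ⊥bis P2·P4 via (16.175,18.955): [(23.1407, 12.5758) (24, 12.1478) (24, 21) (18.3234, 21)]  |A|=27.7138
6. ⊥bis P2·P5 via (21.445,18.72): [(19.7594, 18.4888) (24, 19.0705) (24, 21) (18.3234, 21)]  |A|=11.2187
7. ⊥bis P2·P6 via (21.29,15.695): [(19.7594, 18.4888) (24, 19.0705) (24, 21) (18.3234, 21)]  |A|=11.2187
8. canonical 4-gon: [(19.7594, 18.4888) (24, 19.0705) (24, 21) (18.3234, 21)]
9. shoelace: 11.2187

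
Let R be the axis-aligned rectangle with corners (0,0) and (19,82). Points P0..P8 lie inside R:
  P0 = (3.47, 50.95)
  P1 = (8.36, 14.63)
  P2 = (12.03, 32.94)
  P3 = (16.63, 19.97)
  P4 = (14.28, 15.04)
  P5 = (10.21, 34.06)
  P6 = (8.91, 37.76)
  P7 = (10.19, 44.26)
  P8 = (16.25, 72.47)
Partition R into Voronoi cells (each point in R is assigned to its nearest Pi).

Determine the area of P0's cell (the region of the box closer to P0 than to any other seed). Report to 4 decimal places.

Area of P0's cell: 224.0916

1. box [0,19]×[0,82]: [(0, 0) (19, 0) (19, 82) (0, 82)]
2. ⊥bis P0·P1 via (5.915,32.79): [(0, 31.9936) (19, 34.5517) (19, 82) (0, 82)]  |A|=925.8192
3. ⊥bis P0·P2 via (7.75,41.945): [(0, 38.2615) (19, 47.292) (19, 82) (0, 82)]  |A|=745.2416
4. ⊥bis P0·P3 via (10.05,35.46): [(0, 38.2615) (19, 47.292) (19, 82) (0, 82)]  |A|=745.2416
5. ⊥bis P0·P4 via (8.875,32.995): [(0, 38.2615) (19, 47.292) (19, 82) (0, 82)]  |A|=745.2416
6. ⊥bis P0·P5 via (6.84,42.505): [(0, 39.7755) (19, 47.3575) (19, 82) (0, 82)]  |A|=730.2369
7. ⊥bis P0·P6 via (6.19,44.355): [(0, 41.802) (19, 49.6383) (19, 82) (0, 82)]  |A|=689.317
8. ⊥bis P0·P7 via (6.83,47.605): [(0, 41.802) (1.7864, 42.5388) (19, 59.8296) (19, 82) (0, 82)]  |A|=601.6028
9. ⊥bis P0·P8 via (9.86,61.71): [(0, 67.5655) (0, 41.802) (1.7864, 42.5388) (16.7805, 57.6001)]  |A|=224.0916
10. canonical 4-gon: [(0, 67.5655) (0, 41.802) (1.7864, 42.5388) (16.7805, 57.6001)]
11. shoelace: 224.0916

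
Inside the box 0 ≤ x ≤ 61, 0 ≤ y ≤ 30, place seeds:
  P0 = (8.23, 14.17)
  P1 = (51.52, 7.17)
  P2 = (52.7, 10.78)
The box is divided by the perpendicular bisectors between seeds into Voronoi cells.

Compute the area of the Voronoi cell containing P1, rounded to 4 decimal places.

1. box [0,61]×[0,30]: [(0, 0) (61, 0) (61, 30) (0, 30)]
2. ⊥bis P1·P0 via (29.875,10.67): [(28.1497, 0) (61, 0) (61, 30) (33.0007, 30)]  |A|=912.7451
3. ⊥bis P1·P2 via (52.11,8.975): [(30.7309, 15.9632) (28.1497, 0) (61, 0) (61, 6.0691)]  |A|=354.0514
4. canonical 4-gon: [(30.7309, 15.9632) (28.1497, 0) (61, 0) (61, 6.0691)]
5. shoelace: 354.0514

Area of P1's cell: 354.0514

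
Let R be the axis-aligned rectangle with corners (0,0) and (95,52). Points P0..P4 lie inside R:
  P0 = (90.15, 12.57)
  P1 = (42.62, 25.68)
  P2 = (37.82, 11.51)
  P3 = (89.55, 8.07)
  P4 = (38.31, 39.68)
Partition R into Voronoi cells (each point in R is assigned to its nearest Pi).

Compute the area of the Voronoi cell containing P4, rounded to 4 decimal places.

1. box [0,95]×[0,52]: [(0, 0) (95, 0) (95, 52) (0, 52)]
2. ⊥bis P4·P0 via (64.23,26.125): [(0, 0) (50.5678, 0) (77.7615, 52) (0, 52)]  |A|=3336.5608
3. ⊥bis P4·P1 via (40.465,32.68): [(0, 20.2226) (72.876, 42.658) (77.7615, 52) (0, 52)]  |A|=1521.1318
4. ⊥bis P4·P2 via (38.065,25.595): [(0, 26.2571) (18.5535, 25.9344) (72.876, 42.658) (77.7615, 52) (0, 52)]  |A|=1465.1507
5. ⊥bis P4·P3 via (63.93,23.875): [(0, 26.2571) (18.5535, 25.9344) (72.876, 42.658) (77.7615, 52) (0, 52)]  |A|=1465.1507
6. canonical 5-gon: [(0, 26.2571) (18.5535, 25.9344) (72.876, 42.658) (77.7615, 52) (0, 52)]
7. shoelace: 1465.1507

Area of P4's cell: 1465.1507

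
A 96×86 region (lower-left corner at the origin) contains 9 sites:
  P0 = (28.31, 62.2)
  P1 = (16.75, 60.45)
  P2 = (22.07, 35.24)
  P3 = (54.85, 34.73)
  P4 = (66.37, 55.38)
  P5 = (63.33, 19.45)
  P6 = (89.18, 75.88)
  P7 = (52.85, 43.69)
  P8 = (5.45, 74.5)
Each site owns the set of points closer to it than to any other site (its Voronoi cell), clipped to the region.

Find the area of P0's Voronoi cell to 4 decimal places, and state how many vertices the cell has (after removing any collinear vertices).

Area of P0's cell: 931.4960 (6 vertices)

1. box [0,96]×[0,86]: [(0, 0) (96, 0) (96, 86) (0, 86)]
2. ⊥bis P0·P1 via (22.53,61.325): [(31.8136, 0) (96, 0) (96, 86) (18.7946, 86)]  |A|=6079.8463
3. ⊥bis P0·P2 via (25.19,48.72): [(24.4109, 48.9003) (96, 32.3307) (96, 86) (18.7946, 86)]  |A|=3353.2146
4. ⊥bis P0·P3 via (41.58,48.465): [(24.4109, 48.9003) (38.6253, 45.6103) (80.4303, 86) (18.7946, 86)]  |A|=1499.1583
5. ⊥bis P0·P4 via (47.34,58.79): [(24.4109, 48.9003) (38.6253, 45.6103) (46.3085, 53.0334) (52.2158, 86) (18.7946, 86)]  |A|=1034.0901
6. ⊥bis P0·P5 via (45.82,40.825): [(24.4109, 48.9003) (38.6253, 45.6103) (46.3085, 53.0334) (52.2158, 86) (18.7946, 86)]  |A|=1034.0901
7. ⊥bis P0·P6 via (58.745,69.04): [(24.4109, 48.9003) (38.6253, 45.6103) (46.3085, 53.0334) (52.2158, 86) (18.7946, 86)]  |A|=1034.0901
8. ⊥bis P0·P7 via (40.58,52.945): [(24.4109, 48.9003) (35.5794, 46.3153) (48.0726, 62.8785) (52.2158, 86) (18.7946, 86)]  |A|=973.1881
9. ⊥bis P0·P8 via (16.88,68.35): [(20.4594, 75.0025) (24.4109, 48.9003) (35.5794, 46.3153) (48.0726, 62.8785) (52.2158, 86) (26.3767, 86)]  |A|=931.496
10. canonical 6-gon: [(20.4594, 75.0025) (24.4109, 48.9003) (35.5794, 46.3153) (48.0726, 62.8785) (52.2158, 86) (26.3767, 86)]
11. shoelace: 931.496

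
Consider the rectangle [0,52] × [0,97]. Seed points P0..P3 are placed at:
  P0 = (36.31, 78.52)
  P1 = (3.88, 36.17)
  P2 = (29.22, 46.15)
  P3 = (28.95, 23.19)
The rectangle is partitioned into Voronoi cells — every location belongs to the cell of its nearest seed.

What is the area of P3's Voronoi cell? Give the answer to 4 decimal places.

1. box [0,52]×[0,97]: [(0, 0) (52, 0) (52, 97) (0, 97)]
2. ⊥bis P3·P0 via (32.63,50.855): [(0, 55.1954) (0, 0) (52, 0) (52, 48.2784)]  |A|=2690.32
3. ⊥bis P3·P1 via (16.415,29.68): [(27.7167, 51.5086) (1.0482, 0) (52, 0) (52, 48.2784)]  |A|=1898.4061
4. ⊥bis P3·P2 via (29.085,34.67): [(19.0596, 34.7879) (1.0482, 0) (52, 0) (52, 34.4005)]  |A|=1452.8368
5. canonical 4-gon: [(19.0596, 34.7879) (1.0482, 0) (52, 0) (52, 34.4005)]
6. shoelace: 1452.8368

Area of P3's cell: 1452.8368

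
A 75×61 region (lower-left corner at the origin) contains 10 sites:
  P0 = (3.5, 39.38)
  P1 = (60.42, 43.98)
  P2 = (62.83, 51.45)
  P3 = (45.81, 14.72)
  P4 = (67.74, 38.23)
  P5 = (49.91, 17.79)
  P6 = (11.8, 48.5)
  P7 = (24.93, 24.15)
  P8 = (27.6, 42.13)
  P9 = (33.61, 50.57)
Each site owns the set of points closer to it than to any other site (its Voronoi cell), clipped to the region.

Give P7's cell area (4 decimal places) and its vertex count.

Area of P7's cell: 957.8502 (6 vertices)

1. box [0,75]×[0,61]: [(0, 0) (75, 0) (75, 61) (0, 61)]
2. ⊥bis P7·P0 via (14.215,31.765): [(0, 11.7632) (0, 0) (75, 0) (75, 61) (34.9919, 61)]  |A|=3713.5553
3. ⊥bis P7·P1 via (42.675,34.065): [(30.8676, 55.1968) (0, 11.7632) (0, 0) (61.7088, 0)]  |A|=1884.6142
4. ⊥bis P7·P2 via (43.88,37.8): [(30.8676, 55.1968) (0, 11.7632) (0, 0) (61.7088, 0)]  |A|=1884.6142
5. ⊥bis P7·P3 via (35.37,19.435): [(42.2892, 34.7555) (30.8676, 55.1968) (0, 11.7632) (0, 0) (26.5926, 0)]  |A|=1274.3738
6. ⊥bis P7·P4 via (46.335,31.19): [(42.2892, 34.7555) (30.8676, 55.1968) (0, 11.7632) (0, 0) (26.5926, 0)]  |A|=1274.3738
7. ⊥bis P7·P5 via (37.42,20.97): [(39.1733, 27.8562) (41.3554, 36.4268) (30.8676, 55.1968) (0, 11.7632) (0, 0) (26.5926, 0)]  |A|=1268.5487
8. ⊥bis P7·P6 via (18.365,36.325): [(39.1733, 27.8562) (41.3554, 36.4268) (36.0761, 45.8752) (16.8908, 35.5301) (0, 11.7632) (0, 0) (26.5926, 0)]  |A|=1152.1887
9. ⊥bis P7·P8 via (26.265,33.14): [(39.1733, 27.8562) (39.9993, 31.1005) (16.2492, 34.6273) (0, 11.7632) (0, 0) (26.5926, 0)]  |A|=957.8502
10. ⊥bis P7·P9 via (29.27,37.36): [(39.1733, 27.8562) (39.9993, 31.1005) (16.2492, 34.6273) (0, 11.7632) (0, 0) (26.5926, 0)]  |A|=957.8502
11. canonical 6-gon: [(39.1733, 27.8562) (39.9993, 31.1005) (16.2492, 34.6273) (0, 11.7632) (0, 0) (26.5926, 0)]
12. shoelace: 957.8502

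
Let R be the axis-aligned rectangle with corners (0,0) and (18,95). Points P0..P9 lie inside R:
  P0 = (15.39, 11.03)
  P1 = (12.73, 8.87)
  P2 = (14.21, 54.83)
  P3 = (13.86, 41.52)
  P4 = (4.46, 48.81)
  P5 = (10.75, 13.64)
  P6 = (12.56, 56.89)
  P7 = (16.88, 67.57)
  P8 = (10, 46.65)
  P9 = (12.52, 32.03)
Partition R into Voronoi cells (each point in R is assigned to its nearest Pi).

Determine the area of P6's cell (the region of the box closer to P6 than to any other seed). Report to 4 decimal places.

1. box [0,18]×[0,95]: [(0, 0) (18, 0) (18, 95) (0, 95)]
2. ⊥bis P6·P0 via (13.975,33.96): [(0, 33.0976) (18, 34.2084) (18, 95) (0, 95)]  |A|=1104.2461
3. ⊥bis P6·P1 via (12.645,32.88): [(0, 33.0976) (18, 34.2084) (18, 95) (0, 95)]  |A|=1104.2461
4. ⊥bis P6·P2 via (13.385,55.86): [(0, 45.139) (18, 59.5565) (18, 95) (0, 95)]  |A|=767.7406
5. ⊥bis P6·P3 via (13.21,49.205): [(0, 48.0877) (4.116, 48.4358) (18, 59.5565) (18, 95) (0, 95)]  |A|=761.6722
6. ⊥bis P6·P4 via (8.51,52.85): [(0, 61.3811) (9.0061, 52.3526) (18, 59.5565) (18, 95) (0, 95)]  |A|=694.6016
7. ⊥bis P6·P5 via (11.655,35.265): [(0, 61.3811) (9.0061, 52.3526) (18, 59.5565) (18, 95) (0, 95)]  |A|=694.6016
8. ⊥bis P6·P7 via (14.72,62.23): [(0, 68.1842) (0, 61.3811) (9.0061, 52.3526) (18, 59.5565) (18, 60.9033)]  |A|=146.3884
9. ⊥bis P6·P8 via (11.28,51.77): [(0, 68.1842) (0, 61.3811) (9.0061, 52.3526) (18, 59.5565) (18, 60.9033)]  |A|=146.3884
10. ⊥bis P6·P9 via (12.54,44.46): [(0, 68.1842) (0, 61.3811) (9.0061, 52.3526) (18, 59.5565) (18, 60.9033)]  |A|=146.3884
11. canonical 5-gon: [(0, 68.1842) (0, 61.3811) (9.0061, 52.3526) (18, 59.5565) (18, 60.9033)]
12. shoelace: 146.3884

Area of P6's cell: 146.3884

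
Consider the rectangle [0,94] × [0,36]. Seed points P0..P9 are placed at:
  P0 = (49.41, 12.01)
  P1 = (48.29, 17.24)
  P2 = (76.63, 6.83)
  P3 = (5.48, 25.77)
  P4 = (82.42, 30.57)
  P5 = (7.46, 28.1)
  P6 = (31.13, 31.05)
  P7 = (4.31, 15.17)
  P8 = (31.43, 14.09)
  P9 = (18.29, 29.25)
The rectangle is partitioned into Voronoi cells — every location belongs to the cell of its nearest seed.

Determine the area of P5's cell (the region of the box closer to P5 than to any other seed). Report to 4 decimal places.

1. box [0,94]×[0,36]: [(0, 0) (94, 0) (94, 36) (0, 36)]
2. ⊥bis P5·P0 via (28.435,20.055): [(0, 0) (20.7429, 0) (34.5507, 36) (0, 36)]  |A|=995.2848
3. ⊥bis P5·P1 via (27.875,22.67): [(0, 0) (20.7429, 0) (24.3391, 9.376) (31.4205, 36) (0, 36)]  |A|=953.6155
4. ⊥bis P5·P2 via (42.045,17.465): [(0, 0) (20.7429, 0) (24.3391, 9.376) (31.4205, 36) (0, 36)]  |A|=953.6155
5. ⊥bis P5·P3 via (6.47,26.935): [(0, 32.4331) (24.8541, 11.3125) (31.4205, 36) (0, 36)]  |A|=432.1738
6. ⊥bis P5·P4 via (44.94,29.335): [(0, 32.4331) (24.8541, 11.3125) (31.4205, 36) (0, 36)]  |A|=432.1738
7. ⊥bis P5·P6 via (19.295,29.575): [(0, 32.4331) (21.1822, 14.4328) (18.4943, 36) (0, 36)]  |A|=237.2118
8. ⊥bis P5·P7 via (5.885,21.635): [(0, 32.4331) (15.4486, 19.3051) (20.7355, 18.0171) (18.4943, 36) (0, 36)]  |A|=228.0245
9. ⊥bis P5·P8 via (19.445,21.095): [(0, 32.4331) (15.4486, 19.3051) (18.0311, 18.676) (20.1925, 22.3739) (18.4943, 36) (0, 36)]  |A|=222.3123
10. ⊥bis P5·P9 via (12.875,28.675): [(0, 32.4331) (13.7134, 20.7797) (12.0972, 36) (0, 36)]  |A|=116.5185
11. canonical 4-gon: [(0, 32.4331) (13.7134, 20.7797) (12.0972, 36) (0, 36)]
12. shoelace: 116.5185

Area of P5's cell: 116.5185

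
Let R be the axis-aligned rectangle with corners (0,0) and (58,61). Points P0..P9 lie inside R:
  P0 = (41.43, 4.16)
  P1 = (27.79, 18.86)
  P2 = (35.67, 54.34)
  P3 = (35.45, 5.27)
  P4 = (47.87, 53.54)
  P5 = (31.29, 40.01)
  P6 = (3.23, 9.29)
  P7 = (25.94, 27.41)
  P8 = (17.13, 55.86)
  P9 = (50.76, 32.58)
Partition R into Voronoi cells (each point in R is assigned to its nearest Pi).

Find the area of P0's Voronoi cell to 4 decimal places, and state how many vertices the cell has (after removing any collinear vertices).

1. box [0,58]×[0,61]: [(0, 0) (58, 0) (58, 61) (0, 61)]
2. ⊥bis P0·P1 via (34.61,11.51): [(22.2055, 0) (58, 0) (58, 33.2134)]  |A|=594.4276
3. ⊥bis P0·P2 via (38.55,29.25): [(55.8714, 31.2383) (22.2055, 0) (58, 0) (58, 31.4826)]  |A|=592.5855
4. ⊥bis P0·P3 via (38.44,4.715): [(55.8714, 31.2383) (40.7606, 17.2171) (37.5648, 0) (58, 0) (58, 31.4826)]  |A|=460.3643
5. ⊥bis P0·P4 via (44.65,28.85): [(52.2319, 27.8612) (40.7606, 17.2171) (37.5648, 0) (58, 0) (58, 27.1089)]  |A|=444.6008
6. ⊥bis P0·P5 via (36.36,22.085): [(55.3459, 27.4551) (50.2368, 26.01) (40.7606, 17.2171) (37.5648, 0) (58, 0) (58, 27.1089)]  |A|=441.3134
7. ⊥bis P0·P6 via (22.33,6.725): [(55.3459, 27.4551) (50.2368, 26.01) (40.7606, 17.2171) (37.5648, 0) (58, 0) (58, 27.1089)]  |A|=441.3134
8. ⊥bis P0·P7 via (33.685,15.785): [(55.3459, 27.4551) (50.2368, 26.01) (40.7606, 17.2171) (37.5648, 0) (58, 0) (58, 27.1089)]  |A|=441.3134
9. ⊥bis P0·P8 via (29.28,30.01): [(55.3459, 27.4551) (50.2368, 26.01) (40.7606, 17.2171) (37.5648, 0) (58, 0) (58, 27.1089)]  |A|=441.3134
10. ⊥bis P0·P9 via (46.095,18.37): [(43.0725, 19.3623) (40.7606, 17.2171) (37.5648, 0) (58, 0) (58, 14.4617)]  |A|=322.2485
11. canonical 5-gon: [(43.0725, 19.3623) (40.7606, 17.2171) (37.5648, 0) (58, 0) (58, 14.4617)]
12. shoelace: 322.2485

Area of P0's cell: 322.2485 (5 vertices)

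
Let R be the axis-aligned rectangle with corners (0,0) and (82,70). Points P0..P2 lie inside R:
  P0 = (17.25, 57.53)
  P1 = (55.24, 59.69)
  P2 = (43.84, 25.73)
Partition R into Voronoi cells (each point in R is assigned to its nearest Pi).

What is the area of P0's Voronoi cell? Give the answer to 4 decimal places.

Area of P0's cell: 1405.1166

1. box [0,82]×[0,70]: [(0, 0) (82, 0) (82, 70) (0, 70)]
2. ⊥bis P0·P1 via (36.245,58.61): [(0, 0) (39.5774, 0) (35.5974, 70) (0, 70)]  |A|=2631.1177
3. ⊥bis P0·P2 via (30.545,41.63): [(0, 16.0894) (36.9079, 46.9504) (35.5974, 70) (0, 70)]  |A|=1405.1166
4. canonical 4-gon: [(0, 16.0894) (36.9079, 46.9504) (35.5974, 70) (0, 70)]
5. shoelace: 1405.1166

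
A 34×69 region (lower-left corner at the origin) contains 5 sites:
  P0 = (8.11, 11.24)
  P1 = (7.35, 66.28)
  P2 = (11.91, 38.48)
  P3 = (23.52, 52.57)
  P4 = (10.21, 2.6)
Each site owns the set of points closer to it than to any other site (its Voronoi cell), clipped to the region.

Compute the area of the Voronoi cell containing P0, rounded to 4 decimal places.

1. box [0,34]×[0,69]: [(0, 0) (34, 0) (34, 69) (0, 69)]
2. ⊥bis P0·P1 via (7.73,38.76): [(0, 38.6533) (0, 0) (34, 0) (34, 39.1227)]  |A|=1322.192
3. ⊥bis P0·P2 via (10.01,24.86): [(0, 26.2564) (0, 0) (34, 0) (34, 21.5134)]  |A|=812.0863
4. ⊥bis P0·P3 via (15.815,31.905): [(0, 26.2564) (0, 0) (34, 0) (34, 21.5134)]  |A|=812.0863
5. ⊥bis P0·P4 via (9.16,6.92): [(0, 26.2564) (0, 4.6936) (34, 12.9575) (34, 21.5134)]  |A|=512.0174
6. canonical 4-gon: [(0, 26.2564) (0, 4.6936) (34, 12.9575) (34, 21.5134)]
7. shoelace: 512.0174

Area of P0's cell: 512.0174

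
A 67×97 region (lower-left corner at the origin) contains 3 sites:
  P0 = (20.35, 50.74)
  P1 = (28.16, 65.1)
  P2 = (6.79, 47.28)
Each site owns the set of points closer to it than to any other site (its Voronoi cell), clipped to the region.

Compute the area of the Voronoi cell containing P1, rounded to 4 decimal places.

1. box [0,67]×[0,97]: [(0, 0) (67, 0) (67, 97) (0, 97)]
2. ⊥bis P1·P0 via (24.255,57.92): [(0, 71.1116) (67, 34.6722) (67, 97) (0, 97)]  |A|=2955.2424
3. ⊥bis P1·P2 via (17.475,56.19): [(0, 77.1463) (9.2084, 66.1034) (67, 34.6722) (67, 97) (0, 97)]  |A|=2927.4576
4. canonical 5-gon: [(0, 77.1463) (9.2084, 66.1034) (67, 34.6722) (67, 97) (0, 97)]
5. shoelace: 2927.4576

Area of P1's cell: 2927.4576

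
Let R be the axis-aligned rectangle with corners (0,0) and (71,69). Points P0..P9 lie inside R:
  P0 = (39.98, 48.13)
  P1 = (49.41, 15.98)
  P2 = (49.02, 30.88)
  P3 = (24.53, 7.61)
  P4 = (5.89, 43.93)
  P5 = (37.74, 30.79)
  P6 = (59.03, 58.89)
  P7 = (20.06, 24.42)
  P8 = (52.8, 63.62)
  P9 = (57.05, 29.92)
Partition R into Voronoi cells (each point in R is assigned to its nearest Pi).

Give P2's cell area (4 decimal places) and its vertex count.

1. box [0,71]×[0,69]: [(0, 0) (71, 0) (71, 69) (0, 69)]
2. ⊥bis P2·P0 via (44.5,39.505): [(0, 16.1844) (0, 0) (71, 0) (71, 53.3925)]  |A|=2469.982
3. ⊥bis P2·P1 via (49.215,23.43): [(11.9655, 22.455) (71, 24.0002) (71, 53.3925)]  |A|=867.5813
4. ⊥bis P2·P3 via (36.775,19.245): [(26.4916, 30.0675) (33.1969, 23.0107) (71, 24.0002) (71, 53.3925)]  |A|=790.8051
5. ⊥bis P2·P4 via (27.455,37.405): [(26.4916, 30.0675) (33.1969, 23.0107) (71, 24.0002) (71, 53.3925)]  |A|=790.8051
6. ⊥bis P2·P5 via (43.38,30.835): [(43.3158, 38.8844) (43.4403, 23.2788) (71, 24.0002) (71, 53.3925)]  |A|=621.939
7. ⊥bis P2·P6 via (54.025,44.885): [(54.4656, 44.7275) (43.3158, 38.8844) (43.4403, 23.2788) (71, 24.0002) (71, 38.8186)]  |A|=501.4533
8. ⊥bis P2·P7 via (34.54,27.65): [(54.4656, 44.7275) (43.3158, 38.8844) (43.4403, 23.2788) (71, 24.0002) (71, 38.8186)]  |A|=501.4533
9. ⊥bis P2·P8 via (50.91,47.25): [(54.4656, 44.7275) (43.3158, 38.8844) (43.4403, 23.2788) (71, 24.0002) (71, 38.8186)]  |A|=501.4533
10. ⊥bis P2·P9 via (53.035,30.4): [(54.7363, 44.6308) (54.4656, 44.7275) (43.3158, 38.8844) (43.4403, 23.2788) (52.2111, 23.5084)]  |A|=183.1403
11. canonical 5-gon: [(54.7363, 44.6308) (54.4656, 44.7275) (43.3158, 38.8844) (43.4403, 23.2788) (52.2111, 23.5084)]
12. shoelace: 183.1403

Area of P2's cell: 183.1403 (5 vertices)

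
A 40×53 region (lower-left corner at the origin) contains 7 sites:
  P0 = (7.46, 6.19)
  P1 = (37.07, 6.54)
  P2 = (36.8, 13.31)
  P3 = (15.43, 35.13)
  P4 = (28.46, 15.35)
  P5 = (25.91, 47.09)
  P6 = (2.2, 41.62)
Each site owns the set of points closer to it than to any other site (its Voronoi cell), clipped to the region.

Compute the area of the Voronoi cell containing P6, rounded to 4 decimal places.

Area of P6's cell: 247.8341

1. box [0,40]×[0,53]: [(0, 0) (40, 0) (40, 53) (0, 53)]
2. ⊥bis P6·P0 via (4.83,23.905): [(0, 23.1879) (40, 29.1264) (40, 53) (0, 53)]  |A|=1073.7134
3. ⊥bis P6·P1 via (19.635,24.08): [(0, 23.1879) (22.0275, 26.4582) (40, 44.3231) (40, 53) (0, 53)]  |A|=937.1521
4. ⊥bis P6·P2 via (19.5,27.465): [(0, 23.1879) (18.2128, 25.8918) (40, 52.5198) (40, 53) (0, 53)]  |A|=818.8759
5. ⊥bis P6·P3 via (8.815,38.375): [(0, 23.1879) (1.4722, 23.4065) (15.9893, 53) (0, 53)]  |A|=258.5343
6. ⊥bis P6·P4 via (15.33,28.485): [(0, 23.1879) (1.4722, 23.4065) (15.9893, 53) (0, 53)]  |A|=258.5343
7. ⊥bis P6·P5 via (14.055,44.355): [(0, 23.1879) (1.4722, 23.4065) (13.3172, 47.5529) (12.0606, 53) (0, 53)]  |A|=247.8341
8. canonical 5-gon: [(0, 23.1879) (1.4722, 23.4065) (13.3172, 47.5529) (12.0606, 53) (0, 53)]
9. shoelace: 247.8341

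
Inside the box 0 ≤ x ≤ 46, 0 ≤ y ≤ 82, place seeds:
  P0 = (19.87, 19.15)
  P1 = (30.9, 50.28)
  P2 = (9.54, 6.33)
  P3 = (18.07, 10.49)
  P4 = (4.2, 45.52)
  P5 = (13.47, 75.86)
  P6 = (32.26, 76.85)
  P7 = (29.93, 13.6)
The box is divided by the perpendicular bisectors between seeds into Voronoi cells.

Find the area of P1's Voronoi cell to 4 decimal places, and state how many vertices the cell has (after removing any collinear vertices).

1. box [0,46]×[0,82]: [(0, 0) (46, 0) (46, 82) (0, 82)]
2. ⊥bis P1·P0 via (25.385,34.715): [(0, 43.7094) (46, 27.4107) (46, 82) (0, 82)]  |A|=2136.2375
3. ⊥bis P1·P2 via (20.22,28.305): [(0, 43.7094) (46, 27.4107) (46, 82) (0, 82)]  |A|=2136.2375
4. ⊥bis P1·P3 via (24.485,30.385): [(0, 43.7094) (46, 27.4107) (46, 82) (0, 82)]  |A|=2136.2375
5. ⊥bis P1·P4 via (17.55,47.9): [(19.5308, 36.7893) (46, 27.4107) (46, 82) (11.4707, 82)]  |A|=1503.0144
6. ⊥bis P1·P5 via (22.185,63.07): [(15.6405, 58.6107) (19.5308, 36.7893) (46, 27.4107) (46, 79.2973)]  |A|=1058.1806
7. ⊥bis P1·P6 via (31.58,63.565): [(23.5171, 63.9777) (15.6405, 58.6107) (19.5308, 36.7893) (46, 27.4107) (46, 62.8269)]  |A|=873.0292
8. ⊥bis P1·P7 via (30.415,31.94): [(23.5171, 63.9777) (15.6405, 58.6107) (19.5308, 36.7893) (33.4429, 31.8599) (46, 31.5279) (46, 62.8269)]  |A|=847.1793
9. canonical 6-gon: [(23.5171, 63.9777) (15.6405, 58.6107) (19.5308, 36.7893) (33.4429, 31.8599) (46, 31.5279) (46, 62.8269)]
10. shoelace: 847.1793

Area of P1's cell: 847.1793 (6 vertices)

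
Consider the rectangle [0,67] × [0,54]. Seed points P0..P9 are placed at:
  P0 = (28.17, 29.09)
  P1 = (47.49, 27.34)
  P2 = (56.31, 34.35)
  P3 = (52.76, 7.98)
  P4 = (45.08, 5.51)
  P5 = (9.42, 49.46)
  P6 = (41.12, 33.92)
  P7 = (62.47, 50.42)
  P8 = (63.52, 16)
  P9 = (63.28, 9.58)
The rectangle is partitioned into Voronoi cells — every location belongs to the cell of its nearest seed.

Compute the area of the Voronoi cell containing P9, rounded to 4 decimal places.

1. box [0,67]×[0,54]: [(0, 0) (67, 0) (67, 54) (0, 54)]
2. ⊥bis P9·P0 via (45.725,19.335): [(34.9809, 0) (67, 0) (67, 54) (64.9877, 54)]  |A|=918.8476
3. ⊥bis P9·P1 via (55.385,18.46): [(35.3314, 0.6308) (34.9809, 0) (67, 0) (67, 28.7866)]  |A|=465.9151
4. ⊥bis P9·P2 via (59.795,21.965): [(59.1107, 21.7725) (35.3314, 0.6308) (34.9809, 0) (67, 0) (67, 23.9924)]  |A|=447.0036
5. ⊥bis P9·P3 via (58.02,8.78): [(59.1107, 21.7725) (56.4093, 19.3706) (59.3554, 0) (67, 0) (67, 23.9924)]  |A|=207.5652
6. ⊥bis P9·P4 via (54.18,7.545): [(59.1107, 21.7725) (56.4093, 19.3706) (59.3554, 0) (67, 0) (67, 23.9924)]  |A|=207.5652
7. ⊥bis P9·P5 via (36.35,29.52): [(59.1107, 21.7725) (56.4093, 19.3706) (59.3554, 0) (67, 0) (67, 23.9924)]  |A|=207.5652
8. ⊥bis P9·P6 via (52.2,21.75): [(59.1107, 21.7725) (56.4093, 19.3706) (59.3554, 0) (67, 0) (67, 23.9924)]  |A|=207.5652
9. ⊥bis P9·P7 via (62.875,30): [(59.1107, 21.7725) (56.4093, 19.3706) (59.3554, 0) (67, 0) (67, 23.9924)]  |A|=207.5652
10. ⊥bis P9·P8 via (63.4,12.79): [(57.3759, 13.0152) (59.3554, 0) (67, 0) (67, 12.6554)]  |A|=110.647
11. canonical 4-gon: [(57.3759, 13.0152) (59.3554, 0) (67, 0) (67, 12.6554)]
12. shoelace: 110.647

Area of P9's cell: 110.6470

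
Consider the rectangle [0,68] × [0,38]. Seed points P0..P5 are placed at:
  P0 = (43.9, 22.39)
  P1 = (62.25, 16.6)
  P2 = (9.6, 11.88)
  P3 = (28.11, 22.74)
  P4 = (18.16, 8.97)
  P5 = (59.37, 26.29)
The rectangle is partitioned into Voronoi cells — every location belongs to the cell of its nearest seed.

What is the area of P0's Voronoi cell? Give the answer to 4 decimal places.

1. box [0,68]×[0,38]: [(0, 0) (68, 0) (68, 38) (0, 38)]
2. ⊥bis P0·P1 via (53.075,19.495): [(0, 0) (46.9237, 0) (58.9139, 38) (0, 38)]  |A|=2010.9149
3. ⊥bis P0·P2 via (26.75,17.135): [(32.0004, 0) (46.9237, 0) (58.9139, 38) (20.3567, 38)]  |A|=1016.1304
4. ⊥bis P0·P3 via (36.005,22.565): [(35.5048, 0) (46.9237, 0) (58.9139, 38) (36.3471, 38)]  |A|=645.7277
5. ⊥bis P0·P4 via (31.03,15.68): [(35.6557, 6.8077) (39.205, 0) (46.9237, 0) (58.9139, 38) (36.3471, 38)]  |A|=633.1327
6. ⊥bis P0·P5 via (51.635,24.34): [(35.6557, 6.8077) (39.205, 0) (46.9237, 0) (52.9535, 19.1099) (48.1913, 38) (36.3471, 38)]  |A|=531.8574
7. canonical 6-gon: [(35.6557, 6.8077) (39.205, 0) (46.9237, 0) (52.9535, 19.1099) (48.1913, 38) (36.3471, 38)]
8. shoelace: 531.8574

Area of P0's cell: 531.8574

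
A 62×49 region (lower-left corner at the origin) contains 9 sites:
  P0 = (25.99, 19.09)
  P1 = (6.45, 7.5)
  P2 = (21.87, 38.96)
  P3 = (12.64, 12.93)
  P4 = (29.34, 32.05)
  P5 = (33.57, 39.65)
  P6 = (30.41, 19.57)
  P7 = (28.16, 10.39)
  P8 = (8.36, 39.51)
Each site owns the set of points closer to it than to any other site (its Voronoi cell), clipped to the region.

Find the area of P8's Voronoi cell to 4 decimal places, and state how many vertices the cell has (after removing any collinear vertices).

Area of P8's cell: 350.3058 (5 vertices)

1. box [0,62]×[0,49]: [(0, 0) (62, 0) (62, 49) (0, 49)]
2. ⊥bis P8·P0 via (17.175,29.3): [(0, 14.4716) (39.9926, 49) (0, 49)]  |A|=690.4393
3. ⊥bis P8·P1 via (7.405,23.505): [(0, 23.9468) (10.2652, 23.3343) (39.9926, 49) (0, 49)]  |A|=641.8066
4. ⊥bis P8·P2 via (15.115,39.235): [(0, 23.9468) (10.2652, 23.3343) (14.6208, 27.0948) (15.5125, 49) (0, 49)]  |A|=373.6858
5. ⊥bis P8·P3 via (10.5,26.22): [(0, 24.5293) (14.32, 26.8351) (14.6208, 27.0948) (15.5125, 49) (0, 49)]  |A|=350.3058
6. ⊥bis P8·P4 via (18.85,35.78): [(0, 24.5293) (14.32, 26.8351) (14.6208, 27.0948) (15.5125, 49) (0, 49)]  |A|=350.3058
7. ⊥bis P8·P5 via (20.965,39.58): [(0, 24.5293) (14.32, 26.8351) (14.6208, 27.0948) (15.5125, 49) (0, 49)]  |A|=350.3058
8. ⊥bis P8·P6 via (19.385,29.54): [(0, 24.5293) (14.32, 26.8351) (14.6208, 27.0948) (15.5125, 49) (0, 49)]  |A|=350.3058
9. ⊥bis P8·P7 via (18.26,24.95): [(0, 24.5293) (14.32, 26.8351) (14.6208, 27.0948) (15.5125, 49) (0, 49)]  |A|=350.3058
10. canonical 5-gon: [(0, 24.5293) (14.32, 26.8351) (14.6208, 27.0948) (15.5125, 49) (0, 49)]
11. shoelace: 350.3058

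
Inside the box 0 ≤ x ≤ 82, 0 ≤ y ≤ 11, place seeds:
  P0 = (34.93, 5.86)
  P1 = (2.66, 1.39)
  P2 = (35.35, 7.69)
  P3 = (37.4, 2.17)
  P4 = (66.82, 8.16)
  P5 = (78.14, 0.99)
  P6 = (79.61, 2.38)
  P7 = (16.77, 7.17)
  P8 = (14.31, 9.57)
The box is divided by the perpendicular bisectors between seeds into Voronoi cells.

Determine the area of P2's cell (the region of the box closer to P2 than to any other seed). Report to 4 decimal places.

Area of P2's cell: 81.4997

1. box [0,82]×[0,11]: [(0, 0) (82, 0) (82, 11) (0, 11)]
2. ⊥bis P2·P0 via (35.14,6.775): [(64.6596, 0) (82, 0) (82, 11) (16.7311, 11)]  |A|=454.3511
3. ⊥bis P2·P1 via (19.005,4.54): [(17.8076, 10.7529) (64.6596, 0) (82, 0) (82, 11) (17.76, 11)]  |A|=454.224
4. ⊥bis P2·P3 via (36.375,4.93): [(17.8076, 10.7529) (38.9738, 5.8951) (52.7196, 11) (17.76, 11)]  |A|=91.7314
5. ⊥bis P2·P4 via (51.085,7.925): [(17.8076, 10.7529) (38.9738, 5.8951) (51.0483, 10.3793) (51.0391, 11) (17.76, 11)]  |A|=91.2099
6. ⊥bis P2·P5 via (56.745,4.34): [(17.8076, 10.7529) (38.9738, 5.8951) (51.0483, 10.3793) (51.0391, 11) (17.76, 11)]  |A|=91.2099
7. ⊥bis P2·P6 via (57.48,5.035): [(17.8076, 10.7529) (38.9738, 5.8951) (51.0483, 10.3793) (51.0391, 11) (17.76, 11)]  |A|=91.2099
8. ⊥bis P2·P7 via (26.06,7.43): [(26.0197, 8.8682) (38.9738, 5.8951) (51.0483, 10.3793) (51.0391, 11) (25.9601, 11)]  |A|=81.4997
9. ⊥bis P2·P8 via (24.83,8.63): [(26.0197, 8.8682) (38.9738, 5.8951) (51.0483, 10.3793) (51.0391, 11) (25.9601, 11)]  |A|=81.4997
10. canonical 5-gon: [(26.0197, 8.8682) (38.9738, 5.8951) (51.0483, 10.3793) (51.0391, 11) (25.9601, 11)]
11. shoelace: 81.4997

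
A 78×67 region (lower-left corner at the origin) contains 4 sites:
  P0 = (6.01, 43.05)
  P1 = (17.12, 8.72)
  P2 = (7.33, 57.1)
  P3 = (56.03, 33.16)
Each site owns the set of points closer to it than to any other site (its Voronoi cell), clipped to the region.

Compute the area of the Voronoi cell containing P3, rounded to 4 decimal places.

Area of P3's cell: 2736.4932

1. box [0,78]×[0,67]: [(0, 0) (78, 0) (78, 67) (0, 67)]
2. ⊥bis P3·P0 via (31.02,38.105): [(23.4858, 0) (78, 0) (78, 67) (36.7331, 67)]  |A|=3208.6638
3. ⊥bis P3·P1 via (36.575,20.94): [(29.7687, 31.7761) (49.7278, 0) (78, 0) (78, 67) (36.7331, 67)]  |A|=2791.7307
4. ⊥bis P3·P2 via (31.68,45.13): [(32.8995, 47.6107) (29.7687, 31.7761) (49.7278, 0) (78, 0) (78, 67) (42.4309, 67)]  |A|=2736.4932
5. canonical 6-gon: [(32.8995, 47.6107) (29.7687, 31.7761) (49.7278, 0) (78, 0) (78, 67) (42.4309, 67)]
6. shoelace: 2736.4932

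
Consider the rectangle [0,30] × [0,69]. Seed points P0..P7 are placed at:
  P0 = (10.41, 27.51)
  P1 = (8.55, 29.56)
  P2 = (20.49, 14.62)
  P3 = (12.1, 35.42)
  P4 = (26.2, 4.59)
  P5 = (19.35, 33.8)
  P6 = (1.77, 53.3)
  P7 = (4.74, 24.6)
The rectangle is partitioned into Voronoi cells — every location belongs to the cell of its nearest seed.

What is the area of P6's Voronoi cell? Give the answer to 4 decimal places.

1. box [0,30]×[0,69]: [(0, 0) (30, 0) (30, 69) (0, 69)]
2. ⊥bis P6·P0 via (6.09,40.405): [(0, 38.3648) (30, 48.4152) (30, 69) (0, 69)]  |A|=768.3009
3. ⊥bis P6·P1 via (5.16,41.43): [(0, 39.9563) (30, 48.5242) (30, 69) (0, 69)]  |A|=742.7927
4. ⊥bis P6·P2 via (11.13,33.96): [(0, 39.9563) (30, 48.5242) (30, 69) (0, 69)]  |A|=742.7927
5. ⊥bis P6·P3 via (6.935,44.36): [(0, 40.3534) (30, 57.6856) (30, 69) (0, 69)]  |A|=599.4157
6. ⊥bis P6·P4 via (13.985,28.945): [(0, 40.3534) (30, 57.6856) (30, 69) (0, 69)]  |A|=599.4157
7. ⊥bis P6·P5 via (10.56,43.55): [(0, 40.3534) (19.5295, 51.6364) (30, 61.0759) (30, 69) (0, 69)]  |A|=581.6665
8. ⊥bis P6·P7 via (3.255,38.95): [(0, 40.3534) (19.5295, 51.6364) (30, 61.0759) (30, 69) (0, 69)]  |A|=581.6665
9. canonical 5-gon: [(0, 40.3534) (19.5295, 51.6364) (30, 61.0759) (30, 69) (0, 69)]
10. shoelace: 581.6665

Area of P6's cell: 581.6665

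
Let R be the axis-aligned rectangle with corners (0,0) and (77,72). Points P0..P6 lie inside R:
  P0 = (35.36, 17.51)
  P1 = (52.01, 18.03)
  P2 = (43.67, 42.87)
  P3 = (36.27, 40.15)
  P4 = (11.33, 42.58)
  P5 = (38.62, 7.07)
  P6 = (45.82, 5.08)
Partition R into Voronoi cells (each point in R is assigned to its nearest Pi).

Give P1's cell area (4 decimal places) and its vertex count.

Area of P1's cell: 949.0606 (7 vertices)

1. box [0,77]×[0,72]: [(0, 0) (77, 0) (77, 72) (0, 72)]
2. ⊥bis P1·P0 via (43.685,17.77): [(44.24, 0) (77, 0) (77, 72) (41.9913, 72)]  |A|=2439.6729
3. ⊥bis P1·P2 via (47.84,30.45): [(43.3362, 28.9379) (44.24, 0) (77, 0) (77, 40.2404)]  |A|=1151.3251
4. ⊥bis P1·P3 via (44.14,29.09): [(44.4533, 29.3129) (43.349, 28.5272) (44.24, 0) (77, 0) (77, 40.2404)]  |A|=1151.0934
5. ⊥bis P1·P4 via (31.67,30.305): [(44.4533, 29.3129) (43.349, 28.5272) (44.24, 0) (77, 0) (77, 40.2404)]  |A|=1151.0934
6. ⊥bis P1·P5 via (45.315,12.55): [(44.4533, 29.3129) (43.349, 28.5272) (43.7898, 14.4133) (55.5874, 0) (77, 0) (77, 40.2404)]  |A|=1069.316
7. ⊥bis P1·P6 via (48.915,11.555): [(44.4533, 29.3129) (43.349, 28.5272) (43.7898, 14.4133) (44.3391, 13.7422) (73.089, 0) (77, 0) (77, 40.2404)]  |A|=949.0606
8. canonical 7-gon: [(44.4533, 29.3129) (43.349, 28.5272) (43.7898, 14.4133) (44.3391, 13.7422) (73.089, 0) (77, 0) (77, 40.2404)]
9. shoelace: 949.0606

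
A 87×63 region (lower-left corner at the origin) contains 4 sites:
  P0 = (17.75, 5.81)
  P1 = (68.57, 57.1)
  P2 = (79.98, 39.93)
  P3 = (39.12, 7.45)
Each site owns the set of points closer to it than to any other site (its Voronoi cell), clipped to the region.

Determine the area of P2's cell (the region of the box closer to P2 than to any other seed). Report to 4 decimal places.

1. box [0,87]×[0,63]: [(0, 0) (87, 0) (87, 63) (0, 63)]
2. ⊥bis P2·P0 via (48.865,22.87): [(61.4044, 0) (87, 0) (87, 63) (26.8622, 63)]  |A|=2700.604
3. ⊥bis P2·P1 via (74.275,48.515): [(45.3449, 29.2901) (61.4044, 0) (87, 0) (87, 56.9712)]  |A|=1561.4175
4. ⊥bis P2·P3 via (59.55,23.69): [(51.7271, 33.5312) (78.3814, 0) (87, 0) (87, 56.9712)]  |A|=1149.2646
5. canonical 4-gon: [(51.7271, 33.5312) (78.3814, 0) (87, 0) (87, 56.9712)]
6. shoelace: 1149.2646

Area of P2's cell: 1149.2646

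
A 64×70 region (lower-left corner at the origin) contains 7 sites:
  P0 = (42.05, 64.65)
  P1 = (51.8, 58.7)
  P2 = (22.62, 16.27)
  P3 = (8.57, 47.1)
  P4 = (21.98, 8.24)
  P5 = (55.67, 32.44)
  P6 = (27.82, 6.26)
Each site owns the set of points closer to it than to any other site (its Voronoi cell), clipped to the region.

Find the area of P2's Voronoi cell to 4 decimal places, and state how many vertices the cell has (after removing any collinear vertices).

1. box [0,64]×[0,70]: [(0, 0) (64, 0) (64, 70) (0, 70)]
2. ⊥bis P2·P0 via (32.335,40.46): [(0, 53.4461) (0, 0) (64, 0) (64, 27.7429)]  |A|=2598.0506
3. ⊥bis P2·P1 via (37.21,37.485): [(33.6549, 39.9299) (0, 53.4461) (0, 0) (64, 0) (64, 19.061)]  |A|=2466.3227
4. ⊥bis P2·P3 via (15.595,31.685): [(33.6676, 39.9212) (0, 24.578) (0, 0) (64, 0) (64, 19.061)]  |A|=1980.2999
5. ⊥bis P2·P4 via (22.3,12.255): [(33.6676, 39.9212) (0, 24.578) (0, 14.0323) (64, 8.9315) (64, 19.061)]  |A|=1245.4584
6. ⊥bis P2·P5 via (39.145,24.355): [(31.919, 39.1243) (0, 24.578) (0, 14.0323) (45.9888, 10.367)]  |A|=803.7736
7. ⊥bis P2·P6 via (25.22,11.265): [(41.4296, 19.6856) (31.919, 39.1243) (0, 24.578) (0, 14.0323) (26.4838, 11.9215)]  |A|=716.4384
8. canonical 5-gon: [(41.4296, 19.6856) (31.919, 39.1243) (0, 24.578) (0, 14.0323) (26.4838, 11.9215)]
9. shoelace: 716.4384

Area of P2's cell: 716.4384 (5 vertices)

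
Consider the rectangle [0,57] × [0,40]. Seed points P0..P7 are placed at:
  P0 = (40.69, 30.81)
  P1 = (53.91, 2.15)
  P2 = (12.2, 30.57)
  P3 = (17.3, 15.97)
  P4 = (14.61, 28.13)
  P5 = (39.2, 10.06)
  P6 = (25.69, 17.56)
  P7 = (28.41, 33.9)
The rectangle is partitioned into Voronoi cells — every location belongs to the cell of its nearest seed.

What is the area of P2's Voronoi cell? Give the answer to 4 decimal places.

1. box [0,57]×[0,40]: [(0, 0) (57, 0) (57, 40) (0, 40)]
2. ⊥bis P2·P0 via (26.445,30.69): [(0, 0) (26.7035, 0) (26.3666, 40) (0, 40)]  |A|=1061.4021
3. ⊥bis P2·P1 via (33.055,16.36): [(0, 0) (21.9078, 0) (26.645, 6.9525) (26.3666, 40) (0, 40)]  |A|=1044.7309
4. ⊥bis P2·P3 via (14.75,23.27): [(0, 18.1176) (26.473, 27.365) (26.3666, 40) (0, 40)]  |A|=456.217
5. ⊥bis P2·P4 via (13.405,29.35): [(0, 18.1176) (3.1451, 19.2162) (24.1876, 40) (0, 40)]  |A|=285.7655
6. ⊥bis P2·P5 via (25.7,20.315): [(0, 18.1176) (3.1451, 19.2162) (24.1876, 40) (0, 40)]  |A|=285.7655
7. ⊥bis P2·P6 via (18.945,24.065): [(0, 18.1176) (3.1451, 19.2162) (24.1876, 40) (0, 40)]  |A|=285.7655
8. ⊥bis P2·P7 via (20.305,32.235): [(0, 18.1176) (3.1451, 19.2162) (19.6338, 35.5022) (18.7098, 40) (0, 40)]  |A|=273.4467
9. canonical 5-gon: [(0, 18.1176) (3.1451, 19.2162) (19.6338, 35.5022) (18.7098, 40) (0, 40)]
10. shoelace: 273.4467

Area of P2's cell: 273.4467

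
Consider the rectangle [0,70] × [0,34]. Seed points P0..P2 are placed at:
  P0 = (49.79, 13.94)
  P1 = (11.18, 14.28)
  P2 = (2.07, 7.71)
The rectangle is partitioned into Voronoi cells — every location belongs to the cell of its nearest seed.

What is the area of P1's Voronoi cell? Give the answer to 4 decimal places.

1. box [0,70]×[0,34]: [(0, 0) (70, 0) (70, 34) (0, 34)]
2. ⊥bis P1·P0 via (30.485,14.11): [(0, 0) (30.3607, 0) (30.6602, 34) (0, 34)]  |A|=1037.3553
3. ⊥bis P1·P2 via (6.625,10.995): [(0, 20.1813) (14.5544, 0) (30.3607, 0) (30.6602, 34) (0, 34)]  |A|=890.4918
4. canonical 5-gon: [(0, 20.1813) (14.5544, 0) (30.3607, 0) (30.6602, 34) (0, 34)]
5. shoelace: 890.4918

Area of P1's cell: 890.4918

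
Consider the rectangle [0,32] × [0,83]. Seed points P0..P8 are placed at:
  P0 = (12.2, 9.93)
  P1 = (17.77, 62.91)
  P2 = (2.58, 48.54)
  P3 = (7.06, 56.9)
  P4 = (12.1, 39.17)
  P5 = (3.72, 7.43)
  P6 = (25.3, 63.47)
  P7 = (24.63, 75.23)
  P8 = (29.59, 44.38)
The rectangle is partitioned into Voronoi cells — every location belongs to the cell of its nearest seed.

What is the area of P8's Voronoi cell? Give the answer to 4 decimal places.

1. box [0,32]×[0,83]: [(0, 0) (32, 0) (32, 83) (0, 83)]
2. ⊥bis P8·P0 via (20.895,27.155): [(0, 37.7026) (32, 21.5493) (32, 83) (0, 83)]  |A|=1707.9698
3. ⊥bis P8·P1 via (23.68,53.645): [(0, 38.5399) (0, 37.7026) (32, 21.5493) (32, 58.9522)]  |A|=611.8433
4. ⊥bis P8·P2 via (16.085,46.46): [(16.4847, 49.0552) (13.6732, 30.8005) (32, 21.5493) (32, 58.9522)]  |A|=470.439
5. ⊥bis P8·P3 via (18.325,50.64): [(17.9713, 50.0035) (16.1168, 46.6662) (13.6732, 30.8005) (32, 21.5493) (32, 58.9522)]  |A|=468.8378
6. ⊥bis P8·P4 via (20.845,41.775): [(18.3264, 50.23) (25.962, 24.5972) (32, 21.5493) (32, 58.9522)]  |A|=321.4655
7. ⊥bis P8·P5 via (16.655,25.905): [(18.3264, 50.23) (25.962, 24.5972) (32, 21.5493) (32, 58.9522)]  |A|=321.4655
8. ⊥bis P8·P6 via (27.445,53.925): [(22.3099, 52.771) (18.3264, 50.23) (25.962, 24.5972) (32, 21.5493) (32, 54.9486)]  |A|=302.0678
9. ⊥bis P8·P7 via (27.11,59.805): [(22.3099, 52.771) (18.3264, 50.23) (25.962, 24.5972) (32, 21.5493) (32, 54.9486)]  |A|=302.0678
10. canonical 5-gon: [(22.3099, 52.771) (18.3264, 50.23) (25.962, 24.5972) (32, 21.5493) (32, 54.9486)]
11. shoelace: 302.0678

Area of P8's cell: 302.0678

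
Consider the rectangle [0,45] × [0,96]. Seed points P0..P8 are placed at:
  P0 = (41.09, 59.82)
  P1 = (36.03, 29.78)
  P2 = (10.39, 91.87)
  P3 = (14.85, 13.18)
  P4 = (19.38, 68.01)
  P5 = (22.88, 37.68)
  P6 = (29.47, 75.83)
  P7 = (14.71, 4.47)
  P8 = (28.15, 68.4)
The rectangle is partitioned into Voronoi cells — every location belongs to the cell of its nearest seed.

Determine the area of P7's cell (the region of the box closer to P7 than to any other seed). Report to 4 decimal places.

1. box [0,45]×[0,96]: [(0, 0) (45, 0) (45, 96) (0, 96)]
2. ⊥bis P7·P0 via (27.9,32.145): [(0, 45.4422) (0, 0) (45, 0) (45, 23.9951)]  |A|=1562.3396
3. ⊥bis P7·P1 via (25.37,17.125): [(0, 38.4955) (0, 0) (45, 0) (45, 0.5896)]  |A|=879.4151
4. ⊥bis P7·P2 via (12.55,48.17): [(0, 38.4955) (0, 0) (45, 0) (45, 0.5896)]  |A|=879.4151
5. ⊥bis P7·P3 via (14.78,8.825): [(35.621, 8.49) (0, 9.0626) (0, 0) (45, 0) (45, 0.5896)]  |A|=355.199
6. ⊥bis P7·P4 via (17.045,36.24): [(35.621, 8.49) (0, 9.0626) (0, 0) (45, 0) (45, 0.5896)]  |A|=355.199
7. ⊥bis P7·P5 via (18.795,21.075): [(35.621, 8.49) (0, 9.0626) (0, 0) (45, 0) (45, 0.5896)]  |A|=355.199
8. ⊥bis P7·P6 via (22.09,40.15): [(35.621, 8.49) (0, 9.0626) (0, 0) (45, 0) (45, 0.5896)]  |A|=355.199
9. ⊥bis P7·P8 via (21.43,36.435): [(35.621, 8.49) (0, 9.0626) (0, 0) (45, 0) (45, 0.5896)]  |A|=355.199
10. canonical 5-gon: [(35.621, 8.49) (0, 9.0626) (0, 0) (45, 0) (45, 0.5896)]
11. shoelace: 355.199

Area of P7's cell: 355.1990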